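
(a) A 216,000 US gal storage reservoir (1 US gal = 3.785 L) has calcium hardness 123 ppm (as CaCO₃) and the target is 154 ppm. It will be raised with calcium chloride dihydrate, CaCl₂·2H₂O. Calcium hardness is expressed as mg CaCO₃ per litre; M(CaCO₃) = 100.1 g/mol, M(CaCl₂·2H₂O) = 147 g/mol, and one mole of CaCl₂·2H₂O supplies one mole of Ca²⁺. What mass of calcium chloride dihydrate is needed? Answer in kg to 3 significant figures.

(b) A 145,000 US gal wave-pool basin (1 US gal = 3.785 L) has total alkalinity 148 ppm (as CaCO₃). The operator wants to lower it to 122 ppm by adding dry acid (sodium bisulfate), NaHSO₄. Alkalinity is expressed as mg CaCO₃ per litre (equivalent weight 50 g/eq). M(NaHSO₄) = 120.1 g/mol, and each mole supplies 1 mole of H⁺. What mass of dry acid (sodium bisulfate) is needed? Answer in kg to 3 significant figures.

(a) 37.2 kg; (b) 34.3 kg

(a) Volume: 216,000 US gal × 3.785 L/gal = 817,560 L.
(a) Hardness to add: (154 − 123) = 31 mg/L as CaCO₃ × 817,560 L = 25,340 g as CaCO₃.
(a) Moles of Ca²⁺ (1 mol Ca²⁺ ≡ 1 mol CaCO₃): 25,340 / 100.1 g/mol = 253.2 mol.
(a) Mass of CaCl₂·2H₂O: 253.2 × 147 = 37,220 g.

(b) Volume: 145,000 US gal × 3.785 L/gal = 548,825 L.
(b) Alkalinity to neutralize: (148 − 122) = 26 mg/L as CaCO₃ × 548,825 L = 14,270 g as CaCO₃.
(b) Equivalents of H⁺ required: 14,270 ÷ 50 g/eq = 285.4 eq = 285.4 mol NaHSO₄.
(b) Mass of NaHSO₄: 285.4 × 120.1 = 34,280 g.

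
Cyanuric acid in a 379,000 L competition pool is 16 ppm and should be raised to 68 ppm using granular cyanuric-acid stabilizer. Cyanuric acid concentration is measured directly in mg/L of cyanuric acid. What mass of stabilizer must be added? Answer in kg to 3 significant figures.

19.7 kg

CYA to add: (68 − 16) = 52 mg/L × 379,000 L = 19,710 g cyanuric acid.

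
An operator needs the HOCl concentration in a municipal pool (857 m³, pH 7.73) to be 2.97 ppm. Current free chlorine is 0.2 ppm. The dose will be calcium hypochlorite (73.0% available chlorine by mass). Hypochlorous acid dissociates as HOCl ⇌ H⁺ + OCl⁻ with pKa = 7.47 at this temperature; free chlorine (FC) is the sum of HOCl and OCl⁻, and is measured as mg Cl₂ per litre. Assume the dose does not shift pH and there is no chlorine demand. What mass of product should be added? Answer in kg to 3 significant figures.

9.60 kg

Volume: 857 m³ = 857,000 L.
[OCl⁻]/[HOCl] = 10^(pH − pKa) = 10^(7.73 − 7.47) = 1.82; fraction as HOCl = 1/(1 + 1.82) = 0.3546.
Free chlorine required for 2.97 ppm HOCl: 2.97 / 0.3546 = 8.375 ppm.
FC to add: 8.375 − 0.2 = 8.175 mg/L as Cl₂.
Cl₂ equivalent: 8.175 mg/L × 857,000 L = 7006 g.
Product at 73.0% available Cl: 7006 / 0.73 = 9597 g.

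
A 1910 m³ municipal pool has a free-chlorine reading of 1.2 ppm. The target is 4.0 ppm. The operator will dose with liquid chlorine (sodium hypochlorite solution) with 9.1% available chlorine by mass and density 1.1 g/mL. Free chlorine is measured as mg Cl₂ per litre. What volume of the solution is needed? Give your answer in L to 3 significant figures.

53.4 L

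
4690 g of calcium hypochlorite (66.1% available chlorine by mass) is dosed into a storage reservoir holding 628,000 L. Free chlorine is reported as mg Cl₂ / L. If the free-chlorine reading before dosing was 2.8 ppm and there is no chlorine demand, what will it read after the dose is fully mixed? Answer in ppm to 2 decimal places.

Available chlorine delivered: 4690 g × 0.661 = 3100 g as Cl₂.
Concentration rise: 3100 g / 628,000 L = 4.936 mg/L = 4.94 ppm.
Final FC: 2.8 + 4.94 = 7.74 ppm.

7.74 ppm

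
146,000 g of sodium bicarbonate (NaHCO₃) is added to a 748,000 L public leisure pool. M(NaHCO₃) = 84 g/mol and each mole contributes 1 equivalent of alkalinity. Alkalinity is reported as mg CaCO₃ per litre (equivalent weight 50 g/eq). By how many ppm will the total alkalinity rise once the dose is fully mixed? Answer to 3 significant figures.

116 ppm

Moles of NaHCO₃: 146,000 g ÷ 84 g/mol = 1738 mol → 1738 eq of alkalinity.
As CaCO₃: 1738 eq × 50 g/eq = 86,900 g.
Rise: 86,900 g / 748,000 L × 1000 = 116.2 mg/L.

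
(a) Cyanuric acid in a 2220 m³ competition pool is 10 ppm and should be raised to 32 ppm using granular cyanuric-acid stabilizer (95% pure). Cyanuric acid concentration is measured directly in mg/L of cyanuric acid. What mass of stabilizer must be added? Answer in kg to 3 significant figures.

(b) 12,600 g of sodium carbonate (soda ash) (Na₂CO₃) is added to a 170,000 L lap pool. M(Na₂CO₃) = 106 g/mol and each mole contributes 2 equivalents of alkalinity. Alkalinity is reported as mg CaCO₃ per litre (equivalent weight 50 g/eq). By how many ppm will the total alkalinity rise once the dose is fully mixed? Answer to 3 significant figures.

(a) 51.4 kg; (b) 69.9 ppm

(a) Volume: 2220 m³ = 2,220,000 L.
(a) CYA to add: (32 − 10) = 22 mg/L × 2,220,000 L = 48,840 g cyanuric acid.
(a) At 95% purity: 48,840 / 0.95 = 51,410 g product.

(b) Moles of Na₂CO₃: 12,600 g ÷ 106 g/mol = 118.9 mol → 237.7 eq of alkalinity.
(b) As CaCO₃: 237.7 eq × 50 g/eq = 11,890 g.
(b) Rise: 11,890 g / 170,000 L × 1000 = 69.92 mg/L.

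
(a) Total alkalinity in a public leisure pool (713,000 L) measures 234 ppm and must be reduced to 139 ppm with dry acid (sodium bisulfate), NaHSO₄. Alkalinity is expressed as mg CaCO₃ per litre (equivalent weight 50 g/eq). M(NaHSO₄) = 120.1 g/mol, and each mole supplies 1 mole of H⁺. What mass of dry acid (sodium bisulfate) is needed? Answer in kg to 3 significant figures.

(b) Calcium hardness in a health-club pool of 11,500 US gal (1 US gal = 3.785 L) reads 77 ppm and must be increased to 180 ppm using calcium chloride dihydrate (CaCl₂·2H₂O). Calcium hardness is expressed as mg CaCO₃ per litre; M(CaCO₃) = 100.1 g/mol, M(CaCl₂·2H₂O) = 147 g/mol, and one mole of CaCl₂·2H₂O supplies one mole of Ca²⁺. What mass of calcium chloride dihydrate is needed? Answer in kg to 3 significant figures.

(a) 163 kg; (b) 6.58 kg

(a) Alkalinity to neutralize: (234 − 139) = 95 mg/L as CaCO₃ × 713,000 L = 67,740 g as CaCO₃.
(a) Equivalents of H⁺ required: 67,740 ÷ 50 g/eq = 1355 eq = 1355 mol NaHSO₄.
(a) Mass of NaHSO₄: 1355 × 120.1 = 162,700 g.

(b) Volume: 11,500 US gal × 3.785 L/gal = 43,528 L.
(b) Hardness to add: (180 − 77) = 103 mg/L as CaCO₃ × 43,528 L = 4483 g as CaCO₃.
(b) Moles of Ca²⁺ (1 mol Ca²⁺ ≡ 1 mol CaCO₃): 4483 / 100.1 g/mol = 44.79 mol.
(b) Mass of CaCl₂·2H₂O: 44.79 × 147 = 6584 g.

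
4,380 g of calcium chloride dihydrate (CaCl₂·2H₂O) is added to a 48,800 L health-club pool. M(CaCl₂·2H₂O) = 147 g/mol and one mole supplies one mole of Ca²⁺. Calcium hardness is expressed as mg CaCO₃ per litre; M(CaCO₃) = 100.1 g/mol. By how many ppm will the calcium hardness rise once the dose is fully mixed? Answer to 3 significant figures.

61.1 ppm

Moles of Ca²⁺: 4,380 g ÷ 147 g/mol = 29.8 mol.
As CaCO₃: 29.8 mol × 100.1 g/mol = 2983 g.
Rise: 2983 g / 48,800 L × 1000 = 61.12 mg/L.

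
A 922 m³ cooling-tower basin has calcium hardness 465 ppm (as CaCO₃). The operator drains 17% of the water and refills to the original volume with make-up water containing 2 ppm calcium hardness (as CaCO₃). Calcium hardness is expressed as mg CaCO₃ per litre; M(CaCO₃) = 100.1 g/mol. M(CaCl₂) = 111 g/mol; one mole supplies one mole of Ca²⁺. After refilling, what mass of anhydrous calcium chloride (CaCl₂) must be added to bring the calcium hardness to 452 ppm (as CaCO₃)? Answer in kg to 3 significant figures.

Volume: 922 m³ = 922,000 L.
After draining 17% and refilling: 465 × 0.83 + 2 × 0.17 = 386.29 ppm.
Deficit to target: 452 − 386.29 = 65.71 mg/L.
As CaCO₃: 65.71 mg/L × 922,000 L = 60,580 g; ÷ 100.1 = 605.2 mol Ca²⁺.
Mass: 605.2 × 111 = 67,180 g.

67.2 kg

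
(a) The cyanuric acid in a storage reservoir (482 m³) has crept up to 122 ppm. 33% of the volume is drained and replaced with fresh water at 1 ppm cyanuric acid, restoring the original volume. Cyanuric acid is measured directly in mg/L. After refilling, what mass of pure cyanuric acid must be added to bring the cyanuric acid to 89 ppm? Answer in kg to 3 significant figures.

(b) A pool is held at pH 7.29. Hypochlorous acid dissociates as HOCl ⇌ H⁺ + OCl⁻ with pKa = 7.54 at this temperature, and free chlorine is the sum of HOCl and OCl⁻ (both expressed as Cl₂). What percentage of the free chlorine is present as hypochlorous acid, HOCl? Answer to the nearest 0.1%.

(a) 3.34 kg; (b) 64.0%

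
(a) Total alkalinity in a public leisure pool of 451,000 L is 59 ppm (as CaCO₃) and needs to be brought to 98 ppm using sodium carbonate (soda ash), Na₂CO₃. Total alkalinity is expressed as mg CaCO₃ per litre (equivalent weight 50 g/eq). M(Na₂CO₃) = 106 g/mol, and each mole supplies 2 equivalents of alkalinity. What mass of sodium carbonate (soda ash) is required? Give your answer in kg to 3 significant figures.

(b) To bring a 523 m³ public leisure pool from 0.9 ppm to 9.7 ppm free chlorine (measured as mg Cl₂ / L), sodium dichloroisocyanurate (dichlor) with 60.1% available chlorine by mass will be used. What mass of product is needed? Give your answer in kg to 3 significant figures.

(a) 18.6 kg; (b) 7.66 kg

(a) Alkalinity to add: (98 − 59) = 39 mg/L as CaCO₃ × 451,000 L = 17,590 g as CaCO₃.
(a) Equivalents: 17,590 g ÷ 50 g/eq = 351.8 eq.
(a) Each mole of Na₂CO₃ supplies 2 eq, so 351.8 / 2 = 175.9 mol.
(a) Mass: 175.9 mol × 106 g/mol = 18,640 g.

(b) Volume: 523 m³ = 523,000 L.
(b) Chlorine deficit: 9.7 − 0.9 = 8.8 ppm = 8.8 mg/L as Cl₂.
(b) Cl₂ equivalent needed: 8.8 mg/L × 523,000 L = 4,602,000 mg = 4602 g.
(b) Product at 60.1% available chlorine: 4602 / 0.601 = 7658 g.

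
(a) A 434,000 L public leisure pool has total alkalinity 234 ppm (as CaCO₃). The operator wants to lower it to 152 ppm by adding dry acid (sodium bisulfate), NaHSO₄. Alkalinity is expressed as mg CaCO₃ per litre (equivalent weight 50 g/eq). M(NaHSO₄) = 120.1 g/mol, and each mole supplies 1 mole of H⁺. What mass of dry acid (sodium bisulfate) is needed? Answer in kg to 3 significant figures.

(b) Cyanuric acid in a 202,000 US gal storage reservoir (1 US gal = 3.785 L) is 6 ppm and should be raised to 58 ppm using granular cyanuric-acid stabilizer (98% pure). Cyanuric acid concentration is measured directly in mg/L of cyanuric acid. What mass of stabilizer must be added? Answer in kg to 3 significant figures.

(a) 85.5 kg; (b) 40.6 kg

(a) Alkalinity to neutralize: (234 − 152) = 82 mg/L as CaCO₃ × 434,000 L = 35,590 g as CaCO₃.
(a) Equivalents of H⁺ required: 35,590 ÷ 50 g/eq = 711.8 eq = 711.8 mol NaHSO₄.
(a) Mass of NaHSO₄: 711.8 × 120.1 = 85,480 g.

(b) Volume: 202,000 US gal × 3.785 L/gal = 764,570 L.
(b) CYA to add: (58 − 6) = 52 mg/L × 764,570 L = 39,760 g cyanuric acid.
(b) At 98% purity: 39,760 / 0.98 = 40,570 g product.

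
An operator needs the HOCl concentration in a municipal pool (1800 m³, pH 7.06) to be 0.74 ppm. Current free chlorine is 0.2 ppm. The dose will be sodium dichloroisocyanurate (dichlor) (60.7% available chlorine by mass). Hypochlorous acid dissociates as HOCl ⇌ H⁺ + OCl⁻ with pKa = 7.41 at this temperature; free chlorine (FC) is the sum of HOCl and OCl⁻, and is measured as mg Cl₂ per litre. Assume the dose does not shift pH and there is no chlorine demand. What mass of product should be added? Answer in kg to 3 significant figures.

Volume: 1800 m³ = 1,800,000 L.
[OCl⁻]/[HOCl] = 10^(pH − pKa) = 10^(7.06 − 7.41) = 0.4467; fraction as HOCl = 1/(1 + 0.4467) = 0.6912.
Free chlorine required for 0.74 ppm HOCl: 0.74 / 0.6912 = 1.071 ppm.
FC to add: 1.071 − 0.2 = 0.8705 mg/L as Cl₂.
Cl₂ equivalent: 0.8705 mg/L × 1,800,000 L = 1567 g.
Product at 60.7% available Cl: 1567 / 0.607 = 2582 g.

2.58 kg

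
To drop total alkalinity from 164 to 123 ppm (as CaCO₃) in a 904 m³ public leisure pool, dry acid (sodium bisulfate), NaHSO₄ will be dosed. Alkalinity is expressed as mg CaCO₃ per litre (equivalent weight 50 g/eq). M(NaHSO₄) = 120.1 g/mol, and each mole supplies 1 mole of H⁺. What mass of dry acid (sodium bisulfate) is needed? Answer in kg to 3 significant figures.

89.0 kg

Volume: 904 m³ = 904,000 L.
Alkalinity to neutralize: (164 − 123) = 41 mg/L as CaCO₃ × 904,000 L = 37,060 g as CaCO₃.
Equivalents of H⁺ required: 37,060 ÷ 50 g/eq = 741.3 eq = 741.3 mol NaHSO₄.
Mass of NaHSO₄: 741.3 × 120.1 = 89,030 g.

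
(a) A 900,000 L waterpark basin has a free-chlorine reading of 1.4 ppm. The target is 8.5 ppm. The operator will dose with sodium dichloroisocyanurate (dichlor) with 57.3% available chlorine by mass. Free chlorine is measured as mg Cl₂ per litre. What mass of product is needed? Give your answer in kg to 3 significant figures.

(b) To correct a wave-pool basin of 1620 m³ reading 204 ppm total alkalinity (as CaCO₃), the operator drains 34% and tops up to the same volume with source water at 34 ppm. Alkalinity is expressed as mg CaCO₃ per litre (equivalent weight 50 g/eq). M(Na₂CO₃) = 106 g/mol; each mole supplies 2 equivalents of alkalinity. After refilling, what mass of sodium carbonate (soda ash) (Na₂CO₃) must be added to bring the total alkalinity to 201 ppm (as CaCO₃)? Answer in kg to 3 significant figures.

(a) 11.2 kg; (b) 94.1 kg

(a) Chlorine deficit: 8.5 − 1.4 = 7.1 ppm = 7.1 mg/L as Cl₂.
(a) Cl₂ equivalent needed: 7.1 mg/L × 900,000 L = 6,390,000 mg = 6390 g.
(a) Product at 57.3% available chlorine: 6390 / 0.573 = 11,150 g.

(b) Volume: 1620 m³ = 1,620,000 L.
(b) After draining 34% and refilling: 204 × 0.66 + 34 × 0.34 = 146.2 ppm.
(b) Deficit to target: 201 − 146.2 = 54.8 mg/L.
(b) As CaCO₃: 54.8 mg/L × 1,620,000 L = 88,780 g; ÷ 50 g/eq ÷ 2 = 887.8 mol Na₂CO₃.
(b) Mass: 887.8 × 106 = 94,100 g.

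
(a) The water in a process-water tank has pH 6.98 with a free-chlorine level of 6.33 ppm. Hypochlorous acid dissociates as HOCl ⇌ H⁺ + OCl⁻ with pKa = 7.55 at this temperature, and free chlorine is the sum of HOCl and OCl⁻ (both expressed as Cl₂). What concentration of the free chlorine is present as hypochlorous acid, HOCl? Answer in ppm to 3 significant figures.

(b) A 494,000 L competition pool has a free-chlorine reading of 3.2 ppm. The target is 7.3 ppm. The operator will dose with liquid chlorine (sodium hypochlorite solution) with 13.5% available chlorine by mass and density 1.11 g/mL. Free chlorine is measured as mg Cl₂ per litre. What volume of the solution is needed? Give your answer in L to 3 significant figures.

(a) 4.99 ppm; (b) 13.5 L

(a) [OCl⁻]/[HOCl] = 10^(pH − pKa) = 10^(6.98 − 7.55) = 10^-0.57 = 0.2692.
(a) Fraction as HOCl = 1 / (1 + 0.2692) = 0.7879.
(a) HOCl = 0.7879 × 6.33 ppm = 4.988 ppm.

(b) Chlorine deficit: 7.3 − 3.2 = 4.1 ppm = 4.1 mg/L as Cl₂.
(b) Cl₂ equivalent needed: 4.1 mg/L × 494,000 L = 2,025,000 mg = 2025 g.
(b) Product at 13.5% available chlorine: 2025 / 0.135 = 15,000 g.
(b) Volume at density 1.11 g/mL: 15,000 g ÷ 1.11 g/mL = 13,520 mL.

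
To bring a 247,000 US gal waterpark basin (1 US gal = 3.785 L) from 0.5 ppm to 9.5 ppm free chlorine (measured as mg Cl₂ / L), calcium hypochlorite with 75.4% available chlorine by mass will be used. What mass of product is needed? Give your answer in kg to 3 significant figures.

11.2 kg

Volume: 247,000 US gal × 3.785 L/gal = 934,895 L.
Chlorine deficit: 9.5 − 0.5 = 9 ppm = 9 mg/L as Cl₂.
Cl₂ equivalent needed: 9 mg/L × 934,895 L = 8,414,000 mg = 8414 g.
Product at 75.4% available chlorine: 8414 / 0.754 = 11,160 g.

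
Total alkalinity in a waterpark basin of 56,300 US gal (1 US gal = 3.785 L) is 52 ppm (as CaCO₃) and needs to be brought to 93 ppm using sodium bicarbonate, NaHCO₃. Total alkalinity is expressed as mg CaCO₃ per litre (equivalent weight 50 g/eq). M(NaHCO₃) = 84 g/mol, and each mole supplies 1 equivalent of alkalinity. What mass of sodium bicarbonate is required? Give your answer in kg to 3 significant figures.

14.7 kg

Volume: 56,300 US gal × 3.785 L/gal = 213,096 L.
Alkalinity to add: (93 − 52) = 41 mg/L as CaCO₃ × 213,096 L = 8737 g as CaCO₃.
Equivalents: 8737 g ÷ 50 g/eq = 174.7 eq.
NaHCO₃ supplies 1 eq per mole → 174.7 mol.
Mass: 174.7 mol × 84 g/mol = 14,680 g.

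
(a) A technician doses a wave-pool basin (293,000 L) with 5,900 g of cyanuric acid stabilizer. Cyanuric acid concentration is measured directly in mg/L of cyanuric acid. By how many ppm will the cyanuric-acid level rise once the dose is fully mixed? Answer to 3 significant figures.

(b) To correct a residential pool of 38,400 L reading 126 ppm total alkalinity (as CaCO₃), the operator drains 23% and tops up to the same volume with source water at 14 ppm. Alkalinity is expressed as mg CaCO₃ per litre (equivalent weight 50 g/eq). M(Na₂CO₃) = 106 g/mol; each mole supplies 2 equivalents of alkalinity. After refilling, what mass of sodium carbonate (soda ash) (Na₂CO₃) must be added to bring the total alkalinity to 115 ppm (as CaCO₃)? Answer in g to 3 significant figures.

(a) Rise: 5,900 g / 293,000 L × 1000 = 20.14 mg/L.

(b) After draining 23% and refilling: 126 × 0.77 + 14 × 0.23 = 100.24 ppm.
(b) Deficit to target: 115 − 100.24 = 14.76 mg/L.
(b) As CaCO₃: 14.76 mg/L × 38,400 L = 566.8 g; ÷ 50 g/eq ÷ 2 = 5.668 mol Na₂CO₃.
(b) Mass: 5.668 × 106 = 600.8 g.

(a) 20.1 ppm; (b) 601 g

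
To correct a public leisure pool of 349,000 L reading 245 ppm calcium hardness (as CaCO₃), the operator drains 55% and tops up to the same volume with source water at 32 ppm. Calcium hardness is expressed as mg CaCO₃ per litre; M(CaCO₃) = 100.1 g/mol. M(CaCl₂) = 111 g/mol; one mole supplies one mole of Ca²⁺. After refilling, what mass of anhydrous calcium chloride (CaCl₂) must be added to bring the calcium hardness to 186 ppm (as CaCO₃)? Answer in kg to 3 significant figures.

22.5 kg

After draining 55% and refilling: 245 × 0.45 + 32 × 0.55 = 127.85 ppm.
Deficit to target: 186 − 127.85 = 58.15 mg/L.
As CaCO₃: 58.15 mg/L × 349,000 L = 20,290 g; ÷ 100.1 = 202.7 mol Ca²⁺.
Mass: 202.7 × 111 = 22,500 g.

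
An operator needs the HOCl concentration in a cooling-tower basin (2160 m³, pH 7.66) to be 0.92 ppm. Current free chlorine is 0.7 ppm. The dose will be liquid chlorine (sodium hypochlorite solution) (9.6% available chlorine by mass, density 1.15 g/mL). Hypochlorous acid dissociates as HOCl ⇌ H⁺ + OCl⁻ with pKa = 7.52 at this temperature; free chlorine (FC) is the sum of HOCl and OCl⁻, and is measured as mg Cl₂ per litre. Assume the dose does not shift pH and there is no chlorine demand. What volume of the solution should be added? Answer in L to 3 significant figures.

Volume: 2160 m³ = 2,160,000 L.
[OCl⁻]/[HOCl] = 10^(pH − pKa) = 10^(7.66 − 7.52) = 1.38; fraction as HOCl = 1/(1 + 1.38) = 0.4201.
Free chlorine required for 0.92 ppm HOCl: 0.92 / 0.4201 = 2.19 ppm.
FC to add: 2.19 − 0.7 = 1.49 mg/L as Cl₂.
Cl₂ equivalent: 1.49 mg/L × 2,160,000 L = 3218 g.
Product at 9.6% available Cl: 3218 / 0.096 = 33,520 g.
Volume: 33,520 g ÷ 1.15 g/mL = 29,150 mL.

29.2 L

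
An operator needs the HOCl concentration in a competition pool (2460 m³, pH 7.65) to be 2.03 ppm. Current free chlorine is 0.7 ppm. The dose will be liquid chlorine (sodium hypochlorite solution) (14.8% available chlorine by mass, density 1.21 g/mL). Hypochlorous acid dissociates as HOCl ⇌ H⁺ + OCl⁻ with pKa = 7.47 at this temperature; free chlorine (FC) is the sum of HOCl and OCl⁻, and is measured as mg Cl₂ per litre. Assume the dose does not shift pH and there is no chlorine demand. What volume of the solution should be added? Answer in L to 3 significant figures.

60.5 L

Volume: 2460 m³ = 2,460,000 L.
[OCl⁻]/[HOCl] = 10^(pH − pKa) = 10^(7.65 − 7.47) = 1.514; fraction as HOCl = 1/(1 + 1.514) = 0.3978.
Free chlorine required for 2.03 ppm HOCl: 2.03 / 0.3978 = 5.103 ppm.
FC to add: 5.103 − 0.7 = 4.403 mg/L as Cl₂.
Cl₂ equivalent: 4.403 mg/L × 2,460,000 L = 10,830 g.
Product at 14.8% available Cl: 10,830 / 0.148 = 73,180 g.
Volume: 73,180 g ÷ 1.21 g/mL = 60,480 mL.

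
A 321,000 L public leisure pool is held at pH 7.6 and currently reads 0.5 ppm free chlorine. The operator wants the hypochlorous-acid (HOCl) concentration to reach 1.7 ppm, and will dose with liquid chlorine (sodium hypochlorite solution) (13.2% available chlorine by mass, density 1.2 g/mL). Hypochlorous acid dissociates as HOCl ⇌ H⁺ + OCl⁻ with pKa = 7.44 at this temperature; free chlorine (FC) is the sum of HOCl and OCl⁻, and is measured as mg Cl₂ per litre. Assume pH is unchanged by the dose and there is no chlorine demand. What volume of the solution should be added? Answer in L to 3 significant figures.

7.41 L

[OCl⁻]/[HOCl] = 10^(pH − pKa) = 10^(7.6 − 7.44) = 1.445; fraction as HOCl = 1/(1 + 1.445) = 0.4089.
Free chlorine required for 1.7 ppm HOCl: 1.7 / 0.4089 = 4.157 ppm.
FC to add: 4.157 − 0.5 = 3.657 mg/L as Cl₂.
Cl₂ equivalent: 3.657 mg/L × 321,000 L = 1174 g.
Product at 13.2% available Cl: 1174 / 0.132 = 8894 g.
Volume: 8894 g ÷ 1.2 g/mL = 7411 mL.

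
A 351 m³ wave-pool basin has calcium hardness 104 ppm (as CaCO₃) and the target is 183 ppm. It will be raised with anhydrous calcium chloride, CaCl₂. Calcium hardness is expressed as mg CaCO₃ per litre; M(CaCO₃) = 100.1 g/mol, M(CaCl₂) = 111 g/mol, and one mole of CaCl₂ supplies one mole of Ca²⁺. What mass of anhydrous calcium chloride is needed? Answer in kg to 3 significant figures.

Volume: 351 m³ = 351,000 L.
Hardness to add: (183 − 104) = 79 mg/L as CaCO₃ × 351,000 L = 27,730 g as CaCO₃.
Moles of Ca²⁺ (1 mol Ca²⁺ ≡ 1 mol CaCO₃): 27,730 / 100.1 g/mol = 277 mol.
Mass of CaCl₂: 277 × 111 = 30,750 g.

30.7 kg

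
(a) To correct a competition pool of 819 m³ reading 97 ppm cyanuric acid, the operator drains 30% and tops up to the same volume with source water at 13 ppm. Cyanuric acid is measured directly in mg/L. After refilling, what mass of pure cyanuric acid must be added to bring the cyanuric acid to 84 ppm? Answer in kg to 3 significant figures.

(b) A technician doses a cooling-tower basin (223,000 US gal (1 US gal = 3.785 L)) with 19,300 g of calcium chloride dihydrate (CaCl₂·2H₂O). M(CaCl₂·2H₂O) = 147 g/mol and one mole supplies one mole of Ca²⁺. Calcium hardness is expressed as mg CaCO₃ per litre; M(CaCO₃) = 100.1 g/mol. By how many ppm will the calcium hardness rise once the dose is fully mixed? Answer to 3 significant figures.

(a) Volume: 819 m³ = 819,000 L.
(a) After draining 30% and refilling: 97 × 0.70 + 13 × 0.30 = 71.8 ppm.
(a) Deficit to target: 84 − 71.8 = 12.2 mg/L.
(a) Mass: 12.2 mg/L × 819,000 L = 9992 g cyanuric acid.

(b) Volume: 223,000 US gal × 3.785 L/gal = 844,055 L.
(b) Moles of Ca²⁺: 19,300 g ÷ 147 g/mol = 131.3 mol.
(b) As CaCO₃: 131.3 mol × 100.1 g/mol = 13,140 g.
(b) Rise: 13,140 g / 844,055 L × 1000 = 15.57 mg/L.

(a) 9.99 kg; (b) 15.6 ppm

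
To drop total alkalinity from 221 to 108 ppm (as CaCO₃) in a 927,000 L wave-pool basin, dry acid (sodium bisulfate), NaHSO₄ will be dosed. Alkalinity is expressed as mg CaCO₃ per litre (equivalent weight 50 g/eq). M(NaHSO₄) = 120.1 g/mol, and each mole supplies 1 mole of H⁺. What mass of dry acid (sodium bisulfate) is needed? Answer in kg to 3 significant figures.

Alkalinity to neutralize: (221 − 108) = 113 mg/L as CaCO₃ × 927,000 L = 104,800 g as CaCO₃.
Equivalents of H⁺ required: 104,800 ÷ 50 g/eq = 2095 eq = 2095 mol NaHSO₄.
Mass of NaHSO₄: 2095 × 120.1 = 251,600 g.

252 kg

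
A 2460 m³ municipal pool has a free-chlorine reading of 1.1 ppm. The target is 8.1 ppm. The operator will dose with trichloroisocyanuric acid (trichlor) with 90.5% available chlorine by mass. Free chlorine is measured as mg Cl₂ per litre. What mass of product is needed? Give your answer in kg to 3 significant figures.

19.0 kg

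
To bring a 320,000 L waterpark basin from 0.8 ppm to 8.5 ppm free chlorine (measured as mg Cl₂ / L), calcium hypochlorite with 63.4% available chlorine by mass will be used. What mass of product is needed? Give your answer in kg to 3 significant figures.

3.89 kg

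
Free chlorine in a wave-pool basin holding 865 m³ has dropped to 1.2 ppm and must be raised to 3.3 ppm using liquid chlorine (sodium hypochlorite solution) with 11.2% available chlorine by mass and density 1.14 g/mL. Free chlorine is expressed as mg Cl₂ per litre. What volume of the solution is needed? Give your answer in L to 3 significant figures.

14.2 L

Volume: 865 m³ = 865,000 L.
Chlorine deficit: 3.3 − 1.2 = 2.1 ppm = 2.1 mg/L as Cl₂.
Cl₂ equivalent needed: 2.1 mg/L × 865,000 L = 1,816,000 mg = 1816 g.
Product at 11.2% available chlorine: 1816 / 0.112 = 16,220 g.
Volume at density 1.14 g/mL: 16,220 g ÷ 1.14 g/mL = 14,230 mL.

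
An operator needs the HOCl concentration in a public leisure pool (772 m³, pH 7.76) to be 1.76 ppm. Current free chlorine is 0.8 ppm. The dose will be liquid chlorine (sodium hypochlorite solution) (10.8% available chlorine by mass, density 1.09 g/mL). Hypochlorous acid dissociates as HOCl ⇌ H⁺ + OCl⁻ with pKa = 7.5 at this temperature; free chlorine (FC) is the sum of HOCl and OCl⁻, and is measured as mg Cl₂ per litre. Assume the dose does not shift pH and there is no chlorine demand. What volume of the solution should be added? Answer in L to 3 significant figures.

27.3 L

Volume: 772 m³ = 772,000 L.
[OCl⁻]/[HOCl] = 10^(pH − pKa) = 10^(7.76 − 7.5) = 1.82; fraction as HOCl = 1/(1 + 1.82) = 0.3546.
Free chlorine required for 1.76 ppm HOCl: 1.76 / 0.3546 = 4.963 ppm.
FC to add: 4.963 − 0.8 = 4.163 mg/L as Cl₂.
Cl₂ equivalent: 4.163 mg/L × 772,000 L = 3214 g.
Product at 10.8% available Cl: 3214 / 0.108 = 29,760 g.
Volume: 29,760 g ÷ 1.09 g/mL = 27,300 mL.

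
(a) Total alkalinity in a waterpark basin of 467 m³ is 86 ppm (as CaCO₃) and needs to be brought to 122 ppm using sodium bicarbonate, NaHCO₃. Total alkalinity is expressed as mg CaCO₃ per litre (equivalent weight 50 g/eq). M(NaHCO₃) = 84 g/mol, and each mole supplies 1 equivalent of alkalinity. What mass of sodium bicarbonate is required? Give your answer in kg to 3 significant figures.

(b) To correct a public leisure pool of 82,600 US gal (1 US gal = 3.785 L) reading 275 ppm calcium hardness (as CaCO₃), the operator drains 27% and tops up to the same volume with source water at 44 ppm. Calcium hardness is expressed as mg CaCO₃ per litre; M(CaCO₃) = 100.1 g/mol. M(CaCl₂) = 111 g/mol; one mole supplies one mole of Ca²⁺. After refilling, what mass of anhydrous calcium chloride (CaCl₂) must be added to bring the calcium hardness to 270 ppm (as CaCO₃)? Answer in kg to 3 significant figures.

(a) Volume: 467 m³ = 467,000 L.
(a) Alkalinity to add: (122 − 86) = 36 mg/L as CaCO₃ × 467,000 L = 16,810 g as CaCO₃.
(a) Equivalents: 16,810 g ÷ 50 g/eq = 336.2 eq.
(a) NaHCO₃ supplies 1 eq per mole → 336.2 mol.
(a) Mass: 336.2 mol × 84 g/mol = 28,240 g.

(b) Volume: 82,600 US gal × 3.785 L/gal = 312,641 L.
(b) After draining 27% and refilling: 275 × 0.73 + 44 × 0.27 = 212.63 ppm.
(b) Deficit to target: 270 − 212.63 = 57.37 mg/L.
(b) As CaCO₃: 57.37 mg/L × 312,641 L = 17,940 g; ÷ 100.1 = 179.2 mol Ca²⁺.
(b) Mass: 179.2 × 111 = 19,890 g.

(a) 28.2 kg; (b) 19.9 kg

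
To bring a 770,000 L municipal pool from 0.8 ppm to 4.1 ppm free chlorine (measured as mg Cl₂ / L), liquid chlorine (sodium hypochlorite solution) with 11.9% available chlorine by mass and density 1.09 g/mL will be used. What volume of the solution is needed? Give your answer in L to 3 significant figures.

19.6 L

Chlorine deficit: 4.1 − 0.8 = 3.3 ppm = 3.3 mg/L as Cl₂.
Cl₂ equivalent needed: 3.3 mg/L × 770,000 L = 2,541,000 mg = 2541 g.
Product at 11.9% available chlorine: 2541 / 0.119 = 21,350 g.
Volume at density 1.09 g/mL: 21,350 g ÷ 1.09 g/mL = 19,590 mL.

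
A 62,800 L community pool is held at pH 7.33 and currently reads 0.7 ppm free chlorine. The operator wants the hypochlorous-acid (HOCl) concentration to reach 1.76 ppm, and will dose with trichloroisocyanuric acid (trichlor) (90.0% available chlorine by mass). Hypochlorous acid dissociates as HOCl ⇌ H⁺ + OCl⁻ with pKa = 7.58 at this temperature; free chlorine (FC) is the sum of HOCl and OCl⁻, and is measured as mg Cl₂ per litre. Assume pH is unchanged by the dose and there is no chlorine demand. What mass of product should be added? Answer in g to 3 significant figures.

[OCl⁻]/[HOCl] = 10^(pH − pKa) = 10^(7.33 − 7.58) = 0.5623; fraction as HOCl = 1/(1 + 0.5623) = 0.6401.
Free chlorine required for 1.76 ppm HOCl: 1.76 / 0.6401 = 2.75 ppm.
FC to add: 2.75 − 0.7 = 2.05 mg/L as Cl₂.
Cl₂ equivalent: 2.05 mg/L × 62,800 L = 128.7 g.
Product at 90.0% available Cl: 128.7 / 0.9 = 143 g.

143 g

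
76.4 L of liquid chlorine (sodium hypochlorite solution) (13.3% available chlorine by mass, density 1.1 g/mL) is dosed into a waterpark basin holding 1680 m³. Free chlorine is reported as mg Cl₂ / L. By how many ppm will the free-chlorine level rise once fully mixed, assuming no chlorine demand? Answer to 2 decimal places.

6.65 ppm

Volume: 1680 m³ = 1,680,000 L.
Mass of solution: 76.4 L × 1000 mL/L × 1.1 g/mL = 84,040 g.
Available chlorine delivered: 84,040 g × 0.133 = 11,180 g as Cl₂.
Concentration rise: 11,180 g / 1,680,000 L = 6.653 mg/L = 6.65 ppm.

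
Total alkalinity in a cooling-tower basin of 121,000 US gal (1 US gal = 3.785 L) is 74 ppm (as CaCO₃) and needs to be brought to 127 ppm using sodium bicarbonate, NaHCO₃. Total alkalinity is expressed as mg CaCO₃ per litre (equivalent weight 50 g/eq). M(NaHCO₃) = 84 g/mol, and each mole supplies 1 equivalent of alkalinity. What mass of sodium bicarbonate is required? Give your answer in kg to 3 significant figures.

Volume: 121,000 US gal × 3.785 L/gal = 457,985 L.
Alkalinity to add: (127 − 74) = 53 mg/L as CaCO₃ × 457,985 L = 24,270 g as CaCO₃.
Equivalents: 24,270 g ÷ 50 g/eq = 485.5 eq.
NaHCO₃ supplies 1 eq per mole → 485.5 mol.
Mass: 485.5 mol × 84 g/mol = 40,780 g.

40.8 kg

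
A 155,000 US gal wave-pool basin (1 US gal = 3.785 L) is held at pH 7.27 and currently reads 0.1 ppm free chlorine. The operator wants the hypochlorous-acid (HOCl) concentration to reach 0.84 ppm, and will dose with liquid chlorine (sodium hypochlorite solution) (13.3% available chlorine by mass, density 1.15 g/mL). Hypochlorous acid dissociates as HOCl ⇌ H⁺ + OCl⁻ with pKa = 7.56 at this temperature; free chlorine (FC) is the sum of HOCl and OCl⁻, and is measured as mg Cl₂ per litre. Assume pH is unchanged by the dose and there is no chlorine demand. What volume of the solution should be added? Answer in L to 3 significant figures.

Volume: 155,000 US gal × 3.785 L/gal = 586,675 L.
[OCl⁻]/[HOCl] = 10^(pH − pKa) = 10^(7.27 − 7.56) = 0.5129; fraction as HOCl = 1/(1 + 0.5129) = 0.661.
Free chlorine required for 0.84 ppm HOCl: 0.84 / 0.661 = 1.271 ppm.
FC to add: 1.271 − 0.1 = 1.171 mg/L as Cl₂.
Cl₂ equivalent: 1.171 mg/L × 586,675 L = 686.9 g.
Product at 13.3% available Cl: 686.9 / 0.133 = 5165 g.
Volume: 5165 g ÷ 1.15 g/mL = 4491 mL.

4.49 L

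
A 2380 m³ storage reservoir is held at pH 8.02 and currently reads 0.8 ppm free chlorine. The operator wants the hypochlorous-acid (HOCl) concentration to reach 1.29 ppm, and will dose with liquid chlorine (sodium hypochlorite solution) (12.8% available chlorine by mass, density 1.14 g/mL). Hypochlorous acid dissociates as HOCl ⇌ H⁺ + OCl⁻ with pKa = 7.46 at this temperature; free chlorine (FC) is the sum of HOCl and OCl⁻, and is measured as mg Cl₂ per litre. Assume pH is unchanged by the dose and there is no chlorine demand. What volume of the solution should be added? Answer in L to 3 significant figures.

Volume: 2380 m³ = 2,380,000 L.
[OCl⁻]/[HOCl] = 10^(pH − pKa) = 10^(8.02 − 7.46) = 3.631; fraction as HOCl = 1/(1 + 3.631) = 0.2159.
Free chlorine required for 1.29 ppm HOCl: 1.29 / 0.2159 = 5.974 ppm.
FC to add: 5.974 − 0.8 = 5.174 mg/L as Cl₂.
Cl₂ equivalent: 5.174 mg/L × 2,380,000 L = 12,310 g.
Product at 12.8% available Cl: 12,310 / 0.128 = 96,200 g.
Volume: 96,200 g ÷ 1.14 g/mL = 84,380 mL.

84.4 L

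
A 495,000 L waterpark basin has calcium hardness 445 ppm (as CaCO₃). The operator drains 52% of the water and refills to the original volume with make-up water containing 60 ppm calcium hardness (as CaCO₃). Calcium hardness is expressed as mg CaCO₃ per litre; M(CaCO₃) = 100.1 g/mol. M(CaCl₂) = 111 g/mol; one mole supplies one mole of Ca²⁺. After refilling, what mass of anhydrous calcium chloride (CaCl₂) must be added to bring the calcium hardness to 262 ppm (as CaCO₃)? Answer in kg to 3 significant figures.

9.44 kg

After draining 52% and refilling: 445 × 0.48 + 60 × 0.52 = 244.8 ppm.
Deficit to target: 262 − 244.8 = 17.2 mg/L.
As CaCO₃: 17.2 mg/L × 495,000 L = 8514 g; ÷ 100.1 = 85.05 mol Ca²⁺.
Mass: 85.05 × 111 = 9441 g.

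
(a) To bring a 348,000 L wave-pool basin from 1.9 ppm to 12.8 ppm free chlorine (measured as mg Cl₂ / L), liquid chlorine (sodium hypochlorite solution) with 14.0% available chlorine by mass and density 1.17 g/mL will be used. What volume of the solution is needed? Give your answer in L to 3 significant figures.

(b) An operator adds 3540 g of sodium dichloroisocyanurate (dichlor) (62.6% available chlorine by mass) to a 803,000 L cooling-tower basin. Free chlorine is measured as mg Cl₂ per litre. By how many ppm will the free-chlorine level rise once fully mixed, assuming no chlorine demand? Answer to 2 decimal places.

(a) 23.2 L; (b) 2.76 ppm

(a) Chlorine deficit: 12.8 − 1.9 = 10.9 ppm = 10.9 mg/L as Cl₂.
(a) Cl₂ equivalent needed: 10.9 mg/L × 348,000 L = 3,793,000 mg = 3793 g.
(a) Product at 14.0% available chlorine: 3793 / 0.14 = 27,090 g.
(a) Volume at density 1.17 g/mL: 27,090 g ÷ 1.17 g/mL = 23,160 mL.

(b) Available chlorine delivered: 3540 g × 0.626 = 2216 g as Cl₂.
(b) Concentration rise: 2216 g / 803,000 L = 2.76 mg/L = 2.76 ppm.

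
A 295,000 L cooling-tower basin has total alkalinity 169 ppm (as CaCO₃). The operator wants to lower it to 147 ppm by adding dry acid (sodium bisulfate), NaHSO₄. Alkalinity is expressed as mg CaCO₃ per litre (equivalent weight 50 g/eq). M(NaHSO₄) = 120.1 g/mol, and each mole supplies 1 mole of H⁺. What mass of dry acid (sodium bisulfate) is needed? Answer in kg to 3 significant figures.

Alkalinity to neutralize: (169 − 147) = 22 mg/L as CaCO₃ × 295,000 L = 6490 g as CaCO₃.
Equivalents of H⁺ required: 6490 ÷ 50 g/eq = 129.8 eq = 129.8 mol NaHSO₄.
Mass of NaHSO₄: 129.8 × 120.1 = 15,590 g.

15.6 kg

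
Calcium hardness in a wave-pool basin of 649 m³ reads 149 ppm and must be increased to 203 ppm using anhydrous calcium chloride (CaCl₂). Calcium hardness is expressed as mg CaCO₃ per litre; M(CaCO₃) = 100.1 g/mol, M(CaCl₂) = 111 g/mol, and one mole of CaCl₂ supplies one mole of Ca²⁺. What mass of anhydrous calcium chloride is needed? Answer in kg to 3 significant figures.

38.9 kg

Volume: 649 m³ = 649,000 L.
Hardness to add: (203 − 149) = 54 mg/L as CaCO₃ × 649,000 L = 35,050 g as CaCO₃.
Moles of Ca²⁺ (1 mol Ca²⁺ ≡ 1 mol CaCO₃): 35,050 / 100.1 g/mol = 350.1 mol.
Mass of CaCl₂: 350.1 × 111 = 38,860 g.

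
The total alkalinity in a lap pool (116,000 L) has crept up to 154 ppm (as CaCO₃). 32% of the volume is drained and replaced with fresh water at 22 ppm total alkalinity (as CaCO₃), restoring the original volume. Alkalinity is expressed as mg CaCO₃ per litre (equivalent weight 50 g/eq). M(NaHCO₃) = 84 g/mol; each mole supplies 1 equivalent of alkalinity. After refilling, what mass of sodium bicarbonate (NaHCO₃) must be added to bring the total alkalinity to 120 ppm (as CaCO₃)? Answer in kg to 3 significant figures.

After draining 32% and refilling: 154 × 0.68 + 22 × 0.32 = 111.76 ppm.
Deficit to target: 120 − 111.76 = 8.24 mg/L.
As CaCO₃: 8.24 mg/L × 116,000 L = 955.8 g; ÷ 50 g/eq ÷ 1 = 19.12 mol NaHCO₃.
Mass: 19.12 × 84 = 1606 g.

1.61 kg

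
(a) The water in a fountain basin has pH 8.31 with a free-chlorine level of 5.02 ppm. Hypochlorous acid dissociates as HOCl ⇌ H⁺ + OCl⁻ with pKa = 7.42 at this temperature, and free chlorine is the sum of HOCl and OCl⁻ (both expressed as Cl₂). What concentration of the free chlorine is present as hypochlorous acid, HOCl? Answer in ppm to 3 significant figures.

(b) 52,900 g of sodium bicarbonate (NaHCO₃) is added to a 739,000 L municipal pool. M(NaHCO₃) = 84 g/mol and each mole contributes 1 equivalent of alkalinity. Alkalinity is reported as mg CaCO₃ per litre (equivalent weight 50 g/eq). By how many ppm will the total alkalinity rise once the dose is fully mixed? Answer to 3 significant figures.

(a) [OCl⁻]/[HOCl] = 10^(pH − pKa) = 10^(8.31 − 7.42) = 10^0.89 = 7.762.
(a) Fraction as HOCl = 1 / (1 + 7.762) = 0.1141.
(a) HOCl = 0.1141 × 5.02 ppm = 0.5729 ppm.

(b) Moles of NaHCO₃: 52,900 g ÷ 84 g/mol = 629.8 mol → 629.8 eq of alkalinity.
(b) As CaCO₃: 629.8 eq × 50 g/eq = 31,490 g.
(b) Rise: 31,490 g / 739,000 L × 1000 = 42.61 mg/L.

(a) 0.573 ppm; (b) 42.6 ppm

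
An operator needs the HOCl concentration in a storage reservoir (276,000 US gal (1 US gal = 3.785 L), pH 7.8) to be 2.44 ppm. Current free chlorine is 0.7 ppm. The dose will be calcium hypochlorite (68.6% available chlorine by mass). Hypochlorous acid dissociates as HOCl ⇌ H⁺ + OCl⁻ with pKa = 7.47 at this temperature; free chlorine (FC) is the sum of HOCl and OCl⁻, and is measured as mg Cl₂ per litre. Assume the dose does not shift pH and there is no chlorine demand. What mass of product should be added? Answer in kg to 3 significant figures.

10.6 kg

Volume: 276,000 US gal × 3.785 L/gal = 1,044,660 L.
[OCl⁻]/[HOCl] = 10^(pH − pKa) = 10^(7.8 − 7.47) = 2.138; fraction as HOCl = 1/(1 + 2.138) = 0.3187.
Free chlorine required for 2.44 ppm HOCl: 2.44 / 0.3187 = 7.657 ppm.
FC to add: 7.657 − 0.7 = 6.957 mg/L as Cl₂.
Cl₂ equivalent: 6.957 mg/L × 1,044,660 L = 7267 g.
Product at 68.6% available Cl: 7267 / 0.686 = 10,590 g.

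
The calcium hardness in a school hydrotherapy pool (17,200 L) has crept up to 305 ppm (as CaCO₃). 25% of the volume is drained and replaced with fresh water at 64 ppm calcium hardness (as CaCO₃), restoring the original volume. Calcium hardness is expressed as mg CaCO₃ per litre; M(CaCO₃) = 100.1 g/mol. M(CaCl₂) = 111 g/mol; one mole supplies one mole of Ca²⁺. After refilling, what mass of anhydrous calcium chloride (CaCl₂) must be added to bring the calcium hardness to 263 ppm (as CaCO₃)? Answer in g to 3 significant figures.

348 g

After draining 25% and refilling: 305 × 0.75 + 64 × 0.25 = 244.75 ppm.
Deficit to target: 263 − 244.75 = 18.25 mg/L.
As CaCO₃: 18.25 mg/L × 17,200 L = 313.9 g; ÷ 100.1 = 3.136 mol Ca²⁺.
Mass: 3.136 × 111 = 348.1 g.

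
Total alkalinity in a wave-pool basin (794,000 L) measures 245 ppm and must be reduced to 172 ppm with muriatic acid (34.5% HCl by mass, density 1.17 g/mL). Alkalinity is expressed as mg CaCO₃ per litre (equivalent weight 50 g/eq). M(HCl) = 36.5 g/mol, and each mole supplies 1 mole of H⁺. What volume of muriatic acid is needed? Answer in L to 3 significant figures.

105 L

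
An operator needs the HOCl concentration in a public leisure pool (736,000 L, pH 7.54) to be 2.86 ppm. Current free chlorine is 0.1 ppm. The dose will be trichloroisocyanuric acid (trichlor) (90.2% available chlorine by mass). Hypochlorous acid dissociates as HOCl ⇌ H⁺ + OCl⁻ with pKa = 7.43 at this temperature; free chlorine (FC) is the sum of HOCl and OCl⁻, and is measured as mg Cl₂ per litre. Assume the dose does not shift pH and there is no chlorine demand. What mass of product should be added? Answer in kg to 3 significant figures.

[OCl⁻]/[HOCl] = 10^(pH − pKa) = 10^(7.54 − 7.43) = 1.288; fraction as HOCl = 1/(1 + 1.288) = 0.437.
Free chlorine required for 2.86 ppm HOCl: 2.86 / 0.437 = 6.544 ppm.
FC to add: 6.544 − 0.1 = 6.444 mg/L as Cl₂.
Cl₂ equivalent: 6.444 mg/L × 736,000 L = 4743 g.
Product at 90.2% available Cl: 4743 / 0.902 = 5258 g.

5.26 kg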